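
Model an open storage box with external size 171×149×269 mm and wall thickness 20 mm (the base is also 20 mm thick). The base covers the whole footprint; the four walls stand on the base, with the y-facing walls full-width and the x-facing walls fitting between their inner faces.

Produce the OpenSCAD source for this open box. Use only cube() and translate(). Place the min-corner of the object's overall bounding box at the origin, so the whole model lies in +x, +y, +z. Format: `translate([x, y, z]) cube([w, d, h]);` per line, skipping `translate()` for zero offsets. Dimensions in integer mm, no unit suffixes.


cube([171, 149, 20]);
translate([0, 0, 20]) cube([171, 20, 249]);
translate([0, 129, 20]) cube([171, 20, 249]);
translate([0, 20, 20]) cube([20, 109, 249]);
translate([151, 20, 20]) cube([20, 109, 249]);


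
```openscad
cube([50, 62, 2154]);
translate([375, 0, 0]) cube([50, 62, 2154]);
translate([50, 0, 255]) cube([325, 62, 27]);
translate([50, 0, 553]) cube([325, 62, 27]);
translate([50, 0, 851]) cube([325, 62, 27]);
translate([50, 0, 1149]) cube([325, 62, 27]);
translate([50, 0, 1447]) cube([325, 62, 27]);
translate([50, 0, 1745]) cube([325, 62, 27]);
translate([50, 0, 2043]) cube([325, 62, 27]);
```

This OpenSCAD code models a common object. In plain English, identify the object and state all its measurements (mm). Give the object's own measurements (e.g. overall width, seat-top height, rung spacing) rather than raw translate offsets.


A straight ladder. Two 50×62 mm vertical rails, 2154 mm tall, stand 425 mm apart (outside-to-outside) with their front faces coplanar on the −y side. 7 rungs, each 62 mm deep and 27 mm tall, span between the inner faces of the rails, front faces flush with the rails. The lowest rung's underside is at z = 255 mm and rungs are spaced 298 mm apart (underside to underside).


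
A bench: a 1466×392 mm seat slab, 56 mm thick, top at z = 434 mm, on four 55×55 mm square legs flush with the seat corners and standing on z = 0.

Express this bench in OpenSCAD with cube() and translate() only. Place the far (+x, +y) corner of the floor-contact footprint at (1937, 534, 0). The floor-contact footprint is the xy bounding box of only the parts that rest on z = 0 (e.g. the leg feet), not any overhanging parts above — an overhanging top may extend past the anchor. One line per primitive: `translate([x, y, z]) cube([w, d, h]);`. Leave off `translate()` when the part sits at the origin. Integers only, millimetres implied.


translate([471, 142, 378]) cube([1466, 392, 56]);
translate([471, 142, 0]) cube([55, 55, 378]);
translate([471, 479, 0]) cube([55, 55, 378]);
translate([1882, 142, 0]) cube([55, 55, 378]);
translate([1882, 479, 0]) cube([55, 55, 378]);


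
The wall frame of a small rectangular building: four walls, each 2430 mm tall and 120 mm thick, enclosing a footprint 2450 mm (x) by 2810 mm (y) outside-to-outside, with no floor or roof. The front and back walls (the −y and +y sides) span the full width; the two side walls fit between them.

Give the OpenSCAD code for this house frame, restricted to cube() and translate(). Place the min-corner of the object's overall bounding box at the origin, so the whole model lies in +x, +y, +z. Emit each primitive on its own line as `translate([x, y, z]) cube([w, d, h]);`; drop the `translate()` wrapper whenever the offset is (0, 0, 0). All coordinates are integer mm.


cube([2450, 120, 2430]);
translate([0, 2690, 0]) cube([2450, 120, 2430]);
translate([0, 120, 0]) cube([120, 2570, 2430]);
translate([2330, 120, 0]) cube([120, 2570, 2430]);


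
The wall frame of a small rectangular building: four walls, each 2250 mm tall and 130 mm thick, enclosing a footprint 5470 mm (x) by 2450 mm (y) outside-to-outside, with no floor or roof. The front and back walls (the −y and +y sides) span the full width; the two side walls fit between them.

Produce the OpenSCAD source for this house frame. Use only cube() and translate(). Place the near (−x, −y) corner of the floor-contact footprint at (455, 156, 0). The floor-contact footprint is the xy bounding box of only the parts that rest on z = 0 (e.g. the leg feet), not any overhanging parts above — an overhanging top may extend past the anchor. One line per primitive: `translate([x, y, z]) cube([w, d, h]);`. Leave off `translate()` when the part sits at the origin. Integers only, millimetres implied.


translate([455, 156, 0]) cube([5470, 130, 2250]);
translate([455, 2476, 0]) cube([5470, 130, 2250]);
translate([455, 286, 0]) cube([130, 2190, 2250]);
translate([5795, 286, 0]) cube([130, 2190, 2250]);


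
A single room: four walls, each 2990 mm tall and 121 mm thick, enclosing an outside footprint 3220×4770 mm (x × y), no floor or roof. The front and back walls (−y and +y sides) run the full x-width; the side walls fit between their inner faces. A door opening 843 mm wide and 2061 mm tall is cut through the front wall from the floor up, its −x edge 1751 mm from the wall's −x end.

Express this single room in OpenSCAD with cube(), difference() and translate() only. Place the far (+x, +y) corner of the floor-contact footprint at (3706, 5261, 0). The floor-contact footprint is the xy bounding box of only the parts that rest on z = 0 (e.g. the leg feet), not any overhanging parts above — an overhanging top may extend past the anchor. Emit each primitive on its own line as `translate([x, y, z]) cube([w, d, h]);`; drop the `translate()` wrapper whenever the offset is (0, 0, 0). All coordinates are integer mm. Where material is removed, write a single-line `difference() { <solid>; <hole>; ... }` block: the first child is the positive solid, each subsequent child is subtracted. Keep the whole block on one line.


difference() { translate([486, 491, 0]) cube([3220, 121, 2990]); translate([2237, 491, 0]) cube([843, 121, 2061]); }
translate([486, 5140, 0]) cube([3220, 121, 2990]);
translate([486, 612, 0]) cube([121, 4528, 2990]);
translate([3585, 612, 0]) cube([121, 4528, 2990]);


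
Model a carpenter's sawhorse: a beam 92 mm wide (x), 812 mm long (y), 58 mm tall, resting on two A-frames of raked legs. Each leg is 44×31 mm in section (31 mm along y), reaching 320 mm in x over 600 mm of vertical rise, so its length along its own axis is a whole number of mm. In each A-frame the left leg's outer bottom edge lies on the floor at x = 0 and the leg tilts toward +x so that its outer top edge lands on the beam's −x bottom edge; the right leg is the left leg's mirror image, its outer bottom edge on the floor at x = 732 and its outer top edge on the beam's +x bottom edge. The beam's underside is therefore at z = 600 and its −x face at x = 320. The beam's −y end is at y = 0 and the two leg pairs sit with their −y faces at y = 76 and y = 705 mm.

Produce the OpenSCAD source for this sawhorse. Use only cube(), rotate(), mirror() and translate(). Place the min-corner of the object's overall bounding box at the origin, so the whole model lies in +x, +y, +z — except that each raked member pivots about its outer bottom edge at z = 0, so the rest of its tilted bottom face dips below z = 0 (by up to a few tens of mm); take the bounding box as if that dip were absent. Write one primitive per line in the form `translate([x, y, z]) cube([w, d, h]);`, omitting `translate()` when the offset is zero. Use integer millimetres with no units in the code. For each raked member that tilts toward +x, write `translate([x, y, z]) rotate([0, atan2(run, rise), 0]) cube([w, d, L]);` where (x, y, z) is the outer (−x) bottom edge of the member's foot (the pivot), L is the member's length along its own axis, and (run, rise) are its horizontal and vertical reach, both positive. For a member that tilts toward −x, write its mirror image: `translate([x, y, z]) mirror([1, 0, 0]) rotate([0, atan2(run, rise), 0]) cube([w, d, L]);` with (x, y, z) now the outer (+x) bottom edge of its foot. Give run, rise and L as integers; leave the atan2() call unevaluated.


translate([320, 0, 600]) cube([92, 812, 58]);
translate([0, 76, 0]) rotate([0, atan2(320, 600), 0]) cube([44, 31, 680]);
translate([732, 76, 0]) mirror([1, 0, 0]) rotate([0, atan2(320, 600), 0]) cube([44, 31, 680]);
translate([0, 705, 0]) rotate([0, atan2(320, 600), 0]) cube([44, 31, 680]);
translate([732, 705, 0]) mirror([1, 0, 0]) rotate([0, atan2(320, 600), 0]) cube([44, 31, 680]);


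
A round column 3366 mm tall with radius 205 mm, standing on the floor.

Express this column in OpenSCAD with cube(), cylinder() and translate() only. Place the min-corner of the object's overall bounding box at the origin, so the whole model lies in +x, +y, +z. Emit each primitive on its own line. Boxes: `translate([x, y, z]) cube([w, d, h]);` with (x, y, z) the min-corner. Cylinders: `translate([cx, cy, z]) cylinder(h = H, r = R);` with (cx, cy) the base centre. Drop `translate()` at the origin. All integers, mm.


translate([205, 205, 0]) cylinder(h = 3366, r = 205);


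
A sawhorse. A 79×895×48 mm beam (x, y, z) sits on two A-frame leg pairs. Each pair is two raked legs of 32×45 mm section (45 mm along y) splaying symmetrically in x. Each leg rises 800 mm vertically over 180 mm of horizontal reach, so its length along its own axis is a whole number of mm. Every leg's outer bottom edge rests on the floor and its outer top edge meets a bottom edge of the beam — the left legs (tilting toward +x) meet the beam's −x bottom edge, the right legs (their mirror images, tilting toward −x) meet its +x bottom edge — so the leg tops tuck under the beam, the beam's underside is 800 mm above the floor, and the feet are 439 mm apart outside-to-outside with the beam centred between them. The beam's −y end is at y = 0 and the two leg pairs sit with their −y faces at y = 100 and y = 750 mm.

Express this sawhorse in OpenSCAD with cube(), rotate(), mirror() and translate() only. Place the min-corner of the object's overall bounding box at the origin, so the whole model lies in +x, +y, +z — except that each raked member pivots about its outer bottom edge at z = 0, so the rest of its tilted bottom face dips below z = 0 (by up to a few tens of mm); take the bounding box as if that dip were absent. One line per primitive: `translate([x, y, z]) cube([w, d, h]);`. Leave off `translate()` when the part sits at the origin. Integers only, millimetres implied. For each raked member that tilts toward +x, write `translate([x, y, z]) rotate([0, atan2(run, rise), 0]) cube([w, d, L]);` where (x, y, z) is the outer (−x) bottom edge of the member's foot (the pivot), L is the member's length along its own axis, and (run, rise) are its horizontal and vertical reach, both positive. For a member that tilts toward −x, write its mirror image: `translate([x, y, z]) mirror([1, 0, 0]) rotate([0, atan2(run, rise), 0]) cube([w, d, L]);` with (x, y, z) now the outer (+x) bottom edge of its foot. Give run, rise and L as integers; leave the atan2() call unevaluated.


// leg length = √(180² + 800²) = 820
// right-leg outer foot x = 2·180 + 79 = 439
// beam min-corner = (180, 0, 800)
translate([180, 0, 800]) cube([79, 895, 48]);
translate([0, 100, 0]) rotate([0, atan2(180, 800), 0]) cube([32, 45, 820]);
translate([439, 100, 0]) mirror([1, 0, 0]) rotate([0, atan2(180, 800), 0]) cube([32, 45, 820]);
translate([0, 750, 0]) rotate([0, atan2(180, 800), 0]) cube([32, 45, 820]);
translate([439, 750, 0]) mirror([1, 0, 0]) rotate([0, atan2(180, 800), 0]) cube([32, 45, 820]);


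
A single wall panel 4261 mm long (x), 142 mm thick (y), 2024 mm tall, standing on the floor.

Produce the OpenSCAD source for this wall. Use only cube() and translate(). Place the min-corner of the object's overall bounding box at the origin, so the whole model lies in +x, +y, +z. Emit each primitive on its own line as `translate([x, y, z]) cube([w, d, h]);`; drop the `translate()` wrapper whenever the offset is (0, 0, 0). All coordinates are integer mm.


cube([4261, 142, 2024]);


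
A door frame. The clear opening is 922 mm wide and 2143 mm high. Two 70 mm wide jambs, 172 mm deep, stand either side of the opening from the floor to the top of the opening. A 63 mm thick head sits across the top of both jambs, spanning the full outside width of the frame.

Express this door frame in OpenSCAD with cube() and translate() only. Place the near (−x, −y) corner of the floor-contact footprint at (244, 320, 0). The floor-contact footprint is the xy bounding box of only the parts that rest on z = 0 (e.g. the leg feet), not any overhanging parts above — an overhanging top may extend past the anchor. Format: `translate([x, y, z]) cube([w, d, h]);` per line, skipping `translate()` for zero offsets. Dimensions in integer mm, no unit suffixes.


translate([244, 320, 0]) cube([70, 172, 2143]);
translate([1236, 320, 0]) cube([70, 172, 2143]);
translate([244, 320, 2143]) cube([1062, 172, 63]);


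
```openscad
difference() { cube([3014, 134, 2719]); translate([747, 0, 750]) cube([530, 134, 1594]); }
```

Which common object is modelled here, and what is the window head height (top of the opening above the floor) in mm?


A wall with a window opening. The window head height is 2344 mm.

A wall with a rectangular opening subtracted — a window. Sill at z = 750, opening 1594 mm tall, so the head is at 750 + 1594 = 2344 mm.


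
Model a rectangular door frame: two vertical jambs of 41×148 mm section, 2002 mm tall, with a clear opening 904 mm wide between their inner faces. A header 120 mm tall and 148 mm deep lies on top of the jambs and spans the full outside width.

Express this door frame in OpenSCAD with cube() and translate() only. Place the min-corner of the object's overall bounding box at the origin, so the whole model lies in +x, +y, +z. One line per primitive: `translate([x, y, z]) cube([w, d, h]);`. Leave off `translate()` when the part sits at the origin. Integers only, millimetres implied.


cube([41, 148, 2002]);
translate([945, 0, 0]) cube([41, 148, 2002]);
translate([0, 0, 2002]) cube([986, 148, 120]);


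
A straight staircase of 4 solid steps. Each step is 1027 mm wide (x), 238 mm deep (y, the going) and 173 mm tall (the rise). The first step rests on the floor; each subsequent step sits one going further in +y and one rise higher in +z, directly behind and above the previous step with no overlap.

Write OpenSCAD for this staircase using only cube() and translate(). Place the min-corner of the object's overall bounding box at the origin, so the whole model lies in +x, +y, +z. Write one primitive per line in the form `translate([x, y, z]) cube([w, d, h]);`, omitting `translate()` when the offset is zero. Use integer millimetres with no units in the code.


cube([1027, 238, 173]);
translate([0, 238, 173]) cube([1027, 238, 173]);
translate([0, 476, 346]) cube([1027, 238, 173]);
translate([0, 714, 519]) cube([1027, 238, 173]);


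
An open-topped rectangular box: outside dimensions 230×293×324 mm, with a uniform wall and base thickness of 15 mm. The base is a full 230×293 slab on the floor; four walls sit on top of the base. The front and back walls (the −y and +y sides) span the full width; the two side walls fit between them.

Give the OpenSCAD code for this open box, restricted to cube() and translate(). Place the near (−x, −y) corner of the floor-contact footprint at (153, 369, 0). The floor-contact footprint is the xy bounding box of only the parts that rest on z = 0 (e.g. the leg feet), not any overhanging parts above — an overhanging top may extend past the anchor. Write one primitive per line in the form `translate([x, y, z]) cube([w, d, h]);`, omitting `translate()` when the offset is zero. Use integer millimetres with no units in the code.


translate([153, 369, 0]) cube([230, 293, 15]);
translate([153, 369, 15]) cube([230, 15, 309]);
translate([153, 647, 15]) cube([230, 15, 309]);
translate([153, 384, 15]) cube([15, 263, 309]);
translate([368, 384, 15]) cube([15, 263, 309]);


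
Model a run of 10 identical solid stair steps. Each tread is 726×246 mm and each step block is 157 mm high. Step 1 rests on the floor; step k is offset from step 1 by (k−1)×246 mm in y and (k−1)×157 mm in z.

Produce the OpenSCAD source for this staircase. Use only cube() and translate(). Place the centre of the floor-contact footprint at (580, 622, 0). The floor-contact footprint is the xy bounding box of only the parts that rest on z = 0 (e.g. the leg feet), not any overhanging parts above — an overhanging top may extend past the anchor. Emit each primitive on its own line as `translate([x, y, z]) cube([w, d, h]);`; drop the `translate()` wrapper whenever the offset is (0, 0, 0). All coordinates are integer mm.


translate([217, 499, 0]) cube([726, 246, 157]);
translate([217, 745, 157]) cube([726, 246, 157]);
translate([217, 991, 314]) cube([726, 246, 157]);
translate([217, 1237, 471]) cube([726, 246, 157]);
translate([217, 1483, 628]) cube([726, 246, 157]);
translate([217, 1729, 785]) cube([726, 246, 157]);
translate([217, 1975, 942]) cube([726, 246, 157]);
translate([217, 2221, 1099]) cube([726, 246, 157]);
translate([217, 2467, 1256]) cube([726, 246, 157]);
translate([217, 2713, 1413]) cube([726, 246, 157]);


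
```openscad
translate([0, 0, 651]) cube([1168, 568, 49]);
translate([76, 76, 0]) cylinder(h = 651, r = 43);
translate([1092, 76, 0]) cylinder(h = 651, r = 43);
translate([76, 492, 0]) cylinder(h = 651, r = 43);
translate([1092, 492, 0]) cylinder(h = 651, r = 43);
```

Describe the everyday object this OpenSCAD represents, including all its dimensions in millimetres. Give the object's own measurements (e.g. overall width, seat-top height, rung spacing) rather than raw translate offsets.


A rectangular dining table. The top is 1168×568×49 mm with its upper surface at z = 700 mm. It stands on four round legs of 86 mm diameter, each leg's bounding box inset 33 mm from the nearest pair of top edges, running from the floor to the underside of the top.


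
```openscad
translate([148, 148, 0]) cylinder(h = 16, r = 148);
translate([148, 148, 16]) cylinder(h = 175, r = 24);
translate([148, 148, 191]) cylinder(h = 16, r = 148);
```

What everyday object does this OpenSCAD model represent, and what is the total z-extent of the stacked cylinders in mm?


A spool. The overall height is 207 mm.

Three coaxial cylinders, large–small–large — a spool. Two 16 mm flanges and a 175 mm core give 16 + 175 + 16 = 207 mm.


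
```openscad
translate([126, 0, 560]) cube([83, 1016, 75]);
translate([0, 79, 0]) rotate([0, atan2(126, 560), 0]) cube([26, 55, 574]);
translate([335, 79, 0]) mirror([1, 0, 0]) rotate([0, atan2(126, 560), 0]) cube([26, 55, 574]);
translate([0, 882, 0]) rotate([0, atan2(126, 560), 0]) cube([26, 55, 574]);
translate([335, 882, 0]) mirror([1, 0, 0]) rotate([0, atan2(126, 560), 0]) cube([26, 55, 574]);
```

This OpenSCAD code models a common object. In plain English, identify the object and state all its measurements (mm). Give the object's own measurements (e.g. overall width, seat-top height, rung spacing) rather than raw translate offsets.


A sawhorse. A 83×1016×75 mm beam (x, y, z) sits on two A-frame leg pairs. Each pair is two raked legs of 26×55 mm section (55 mm along y) splaying symmetrically in x. Each leg rises 560 mm vertically over 126 mm of horizontal reach and is 574 mm long along its own axis. Every leg's outer bottom edge rests on the floor and its outer top edge meets a bottom edge of the beam — the left legs (tilting toward +x) meet the beam's −x bottom edge, the right legs (their mirror images, tilting toward −x) meet its +x bottom edge — so the leg tops tuck under the beam, the beam's underside is 560 mm above the floor, and the feet are 335 mm apart outside-to-outside with the beam centred between them. The two leg pairs are set in 79 mm from either end of the beam.


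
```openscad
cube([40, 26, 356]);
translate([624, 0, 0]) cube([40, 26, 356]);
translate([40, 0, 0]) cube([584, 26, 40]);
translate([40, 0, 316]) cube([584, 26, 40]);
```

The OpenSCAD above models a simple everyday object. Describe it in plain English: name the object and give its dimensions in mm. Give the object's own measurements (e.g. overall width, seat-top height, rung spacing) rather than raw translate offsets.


A rectangular picture frame lying in the x–z plane (depth along y). The opening is 584 mm wide (x) by 276 mm tall (z), surrounded by a border 40 mm wide on all four sides. The frame is 26 mm deep and is made of two full-height vertical stiles with two horizontal rails fitted between them.


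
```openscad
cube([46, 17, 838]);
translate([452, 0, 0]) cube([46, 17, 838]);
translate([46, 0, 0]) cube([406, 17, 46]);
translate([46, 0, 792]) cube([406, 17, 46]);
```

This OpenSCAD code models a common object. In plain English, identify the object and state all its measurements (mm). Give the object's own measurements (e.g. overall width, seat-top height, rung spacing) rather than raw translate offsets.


A rectangular picture frame lying in the x–z plane (depth along y). The opening is 406 mm wide (x) by 746 mm tall (z), surrounded by a border 46 mm wide on all four sides. The frame is 17 mm deep and is made of two full-height vertical stiles with two horizontal rails fitted between them.


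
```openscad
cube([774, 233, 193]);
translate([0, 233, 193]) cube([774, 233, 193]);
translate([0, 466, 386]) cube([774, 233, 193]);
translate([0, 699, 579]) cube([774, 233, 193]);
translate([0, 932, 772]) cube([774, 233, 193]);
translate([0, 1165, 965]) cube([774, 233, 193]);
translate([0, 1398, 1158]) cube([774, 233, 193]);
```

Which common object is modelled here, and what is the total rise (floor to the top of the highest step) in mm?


A staircase. The total rise is 1351 mm.

7 identical blocks, each offset up and back from the previous — a staircase. Each step is 193 mm tall and there are 7 of them, so the total rise is 7 × 193 = 1351 mm.


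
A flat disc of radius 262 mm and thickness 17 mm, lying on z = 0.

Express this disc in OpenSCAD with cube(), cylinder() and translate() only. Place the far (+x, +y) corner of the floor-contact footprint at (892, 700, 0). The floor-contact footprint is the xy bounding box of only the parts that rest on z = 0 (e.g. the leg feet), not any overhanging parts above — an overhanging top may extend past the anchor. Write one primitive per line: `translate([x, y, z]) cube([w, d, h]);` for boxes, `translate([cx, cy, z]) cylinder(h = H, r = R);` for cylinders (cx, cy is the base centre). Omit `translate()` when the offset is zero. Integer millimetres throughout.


translate([630, 438, 0]) cylinder(h = 17, r = 262);


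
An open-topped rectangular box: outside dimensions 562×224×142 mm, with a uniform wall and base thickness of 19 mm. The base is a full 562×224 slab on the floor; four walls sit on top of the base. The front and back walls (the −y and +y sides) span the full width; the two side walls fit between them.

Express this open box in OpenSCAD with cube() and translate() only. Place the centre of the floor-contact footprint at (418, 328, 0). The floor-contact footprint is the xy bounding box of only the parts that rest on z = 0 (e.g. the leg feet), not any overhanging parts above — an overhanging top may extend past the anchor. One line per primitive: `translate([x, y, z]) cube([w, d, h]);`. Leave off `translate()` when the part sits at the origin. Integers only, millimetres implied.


translate([137, 216, 0]) cube([562, 224, 19]);
translate([137, 216, 19]) cube([562, 19, 123]);
translate([137, 421, 19]) cube([562, 19, 123]);
translate([137, 235, 19]) cube([19, 186, 123]);
translate([680, 235, 19]) cube([19, 186, 123]);


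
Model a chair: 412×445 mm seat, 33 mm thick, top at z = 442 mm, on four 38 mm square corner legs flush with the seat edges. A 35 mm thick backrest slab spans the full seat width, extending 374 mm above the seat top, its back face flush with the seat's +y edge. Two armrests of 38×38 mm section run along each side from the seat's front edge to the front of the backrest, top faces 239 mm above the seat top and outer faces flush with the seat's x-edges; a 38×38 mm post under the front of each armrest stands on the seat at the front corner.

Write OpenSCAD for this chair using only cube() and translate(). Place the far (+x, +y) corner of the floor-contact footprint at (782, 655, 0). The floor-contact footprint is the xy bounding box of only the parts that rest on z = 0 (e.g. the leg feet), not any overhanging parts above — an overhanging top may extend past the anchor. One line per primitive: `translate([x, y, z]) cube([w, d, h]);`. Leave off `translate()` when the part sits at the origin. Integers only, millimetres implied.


// leg_h = 442 - 33 = 409
// arm post h = 239 - 38 = 201
translate([370, 210, 409]) cube([412, 445, 33]);
translate([370, 210, 0]) cube([38, 38, 409]);
translate([744, 210, 0]) cube([38, 38, 409]);
translate([370, 617, 0]) cube([38, 38, 409]);
translate([744, 617, 0]) cube([38, 38, 409]);
translate([370, 620, 442]) cube([412, 35, 374]);
translate([370, 210, 643]) cube([38, 410, 38]);
translate([744, 210, 643]) cube([38, 410, 38]);
translate([370, 210, 442]) cube([38, 38, 201]);
translate([744, 210, 442]) cube([38, 38, 201]);


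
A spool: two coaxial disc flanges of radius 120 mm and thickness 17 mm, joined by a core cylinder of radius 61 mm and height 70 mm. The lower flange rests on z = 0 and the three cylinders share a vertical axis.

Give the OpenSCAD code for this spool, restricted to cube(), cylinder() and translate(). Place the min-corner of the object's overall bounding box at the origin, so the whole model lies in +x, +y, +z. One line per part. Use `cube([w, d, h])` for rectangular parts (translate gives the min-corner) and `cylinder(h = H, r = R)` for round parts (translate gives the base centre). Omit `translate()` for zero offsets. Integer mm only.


translate([120, 120, 0]) cylinder(h = 17, r = 120);
translate([120, 120, 17]) cylinder(h = 70, r = 61);
translate([120, 120, 87]) cylinder(h = 17, r = 120);


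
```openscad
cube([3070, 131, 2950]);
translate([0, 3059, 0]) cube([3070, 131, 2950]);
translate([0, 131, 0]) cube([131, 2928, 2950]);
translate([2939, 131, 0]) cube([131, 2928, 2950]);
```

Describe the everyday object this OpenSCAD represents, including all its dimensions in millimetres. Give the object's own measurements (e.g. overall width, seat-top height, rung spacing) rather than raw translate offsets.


The wall frame of a small rectangular building: four walls, each 2950 mm tall and 131 mm thick, enclosing a footprint 3070 mm (x) by 3190 mm (y) outside-to-outside, with no floor or roof. The front and back walls (the −y and +y sides) span the full width; the two side walls fit between them.


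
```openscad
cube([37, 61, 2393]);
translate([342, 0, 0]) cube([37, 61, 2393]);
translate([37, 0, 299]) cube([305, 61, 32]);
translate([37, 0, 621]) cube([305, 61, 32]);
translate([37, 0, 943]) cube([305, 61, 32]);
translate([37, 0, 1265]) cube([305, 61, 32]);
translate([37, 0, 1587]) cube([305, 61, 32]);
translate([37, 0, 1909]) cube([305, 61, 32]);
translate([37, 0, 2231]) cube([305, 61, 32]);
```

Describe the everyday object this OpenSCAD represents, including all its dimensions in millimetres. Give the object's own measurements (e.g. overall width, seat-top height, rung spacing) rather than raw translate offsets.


A straight ladder. Two 37×61 mm vertical rails, 2393 mm tall, stand 379 mm apart (outside-to-outside) with their front faces coplanar on the −y side. 7 rungs, each 61 mm deep and 32 mm tall, span between the inner faces of the rails, front faces flush with the rails. The lowest rung's underside is at z = 299 mm and rungs are spaced 322 mm apart (underside to underside).


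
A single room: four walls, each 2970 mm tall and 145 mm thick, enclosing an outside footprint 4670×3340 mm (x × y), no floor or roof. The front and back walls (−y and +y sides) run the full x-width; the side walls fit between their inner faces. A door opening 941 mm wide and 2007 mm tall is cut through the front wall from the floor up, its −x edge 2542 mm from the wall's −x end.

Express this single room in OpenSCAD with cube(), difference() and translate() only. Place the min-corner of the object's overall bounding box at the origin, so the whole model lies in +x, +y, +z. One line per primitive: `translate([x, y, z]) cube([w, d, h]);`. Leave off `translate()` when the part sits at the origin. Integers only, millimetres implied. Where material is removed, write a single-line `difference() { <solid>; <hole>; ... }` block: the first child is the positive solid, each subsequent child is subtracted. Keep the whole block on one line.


difference() { cube([4670, 145, 2970]); translate([2542, 0, 0]) cube([941, 145, 2007]); }
translate([0, 3195, 0]) cube([4670, 145, 2970]);
translate([0, 145, 0]) cube([145, 3050, 2970]);
translate([4525, 145, 0]) cube([145, 3050, 2970]);


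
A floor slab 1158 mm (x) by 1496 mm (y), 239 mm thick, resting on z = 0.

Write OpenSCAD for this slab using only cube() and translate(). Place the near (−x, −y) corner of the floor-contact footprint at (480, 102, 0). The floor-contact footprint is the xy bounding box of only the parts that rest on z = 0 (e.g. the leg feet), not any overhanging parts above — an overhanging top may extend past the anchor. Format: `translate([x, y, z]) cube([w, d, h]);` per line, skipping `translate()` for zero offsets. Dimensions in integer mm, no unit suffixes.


translate([480, 102, 0]) cube([1158, 1496, 239]);


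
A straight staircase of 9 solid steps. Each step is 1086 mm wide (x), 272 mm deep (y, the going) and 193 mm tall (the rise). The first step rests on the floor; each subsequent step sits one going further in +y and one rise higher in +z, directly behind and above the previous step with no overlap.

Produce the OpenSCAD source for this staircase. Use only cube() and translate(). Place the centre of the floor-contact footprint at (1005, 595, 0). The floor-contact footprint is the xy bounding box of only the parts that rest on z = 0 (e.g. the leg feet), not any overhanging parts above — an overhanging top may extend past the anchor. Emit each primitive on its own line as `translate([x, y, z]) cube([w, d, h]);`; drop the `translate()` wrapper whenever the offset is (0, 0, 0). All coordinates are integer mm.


translate([462, 459, 0]) cube([1086, 272, 193]);
translate([462, 731, 193]) cube([1086, 272, 193]);
translate([462, 1003, 386]) cube([1086, 272, 193]);
translate([462, 1275, 579]) cube([1086, 272, 193]);
translate([462, 1547, 772]) cube([1086, 272, 193]);
translate([462, 1819, 965]) cube([1086, 272, 193]);
translate([462, 2091, 1158]) cube([1086, 272, 193]);
translate([462, 2363, 1351]) cube([1086, 272, 193]);
translate([462, 2635, 1544]) cube([1086, 272, 193]);


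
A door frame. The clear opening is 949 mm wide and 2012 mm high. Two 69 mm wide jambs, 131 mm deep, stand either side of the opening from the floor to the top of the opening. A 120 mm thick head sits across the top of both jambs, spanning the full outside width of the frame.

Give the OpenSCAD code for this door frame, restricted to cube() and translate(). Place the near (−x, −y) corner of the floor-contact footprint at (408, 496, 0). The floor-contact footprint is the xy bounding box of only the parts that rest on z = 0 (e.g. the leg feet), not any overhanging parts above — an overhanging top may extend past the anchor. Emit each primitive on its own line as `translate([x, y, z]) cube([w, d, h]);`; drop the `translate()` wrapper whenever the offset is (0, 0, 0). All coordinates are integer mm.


translate([408, 496, 0]) cube([69, 131, 2012]);
translate([1426, 496, 0]) cube([69, 131, 2012]);
translate([408, 496, 2012]) cube([1087, 131, 120]);


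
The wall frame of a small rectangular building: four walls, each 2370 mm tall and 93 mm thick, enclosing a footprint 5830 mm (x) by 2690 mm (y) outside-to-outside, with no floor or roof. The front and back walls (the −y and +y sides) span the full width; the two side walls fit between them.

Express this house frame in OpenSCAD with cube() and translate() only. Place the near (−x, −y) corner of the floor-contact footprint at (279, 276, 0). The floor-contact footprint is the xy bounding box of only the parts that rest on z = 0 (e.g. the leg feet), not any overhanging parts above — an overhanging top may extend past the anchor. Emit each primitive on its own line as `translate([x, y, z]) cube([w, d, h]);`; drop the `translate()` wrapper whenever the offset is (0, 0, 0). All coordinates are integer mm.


translate([279, 276, 0]) cube([5830, 93, 2370]);
translate([279, 2873, 0]) cube([5830, 93, 2370]);
translate([279, 369, 0]) cube([93, 2504, 2370]);
translate([6016, 369, 0]) cube([93, 2504, 2370]);


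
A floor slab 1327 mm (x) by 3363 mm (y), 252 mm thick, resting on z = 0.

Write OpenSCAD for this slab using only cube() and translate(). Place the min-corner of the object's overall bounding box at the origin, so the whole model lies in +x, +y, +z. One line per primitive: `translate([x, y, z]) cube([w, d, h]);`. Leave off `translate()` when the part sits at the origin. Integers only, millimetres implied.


cube([1327, 3363, 252]);


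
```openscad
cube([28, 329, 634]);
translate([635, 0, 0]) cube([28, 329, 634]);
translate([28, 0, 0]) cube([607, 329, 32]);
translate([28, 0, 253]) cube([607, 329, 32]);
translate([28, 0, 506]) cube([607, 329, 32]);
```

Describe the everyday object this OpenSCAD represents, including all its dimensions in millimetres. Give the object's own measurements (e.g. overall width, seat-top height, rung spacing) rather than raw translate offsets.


An open bookshelf. Two side panels, each 28 mm thick, 329 mm deep and 634 mm tall, stand 663 mm apart (outside-to-outside). Between them sit 3 shelves, each 32 mm thick and 329 mm deep, spanning the full gap between the sides. The bottom shelf rests on the floor (its underside at z = 0) and the clear gap between one shelf's top and the next shelf's underside is 221 mm.


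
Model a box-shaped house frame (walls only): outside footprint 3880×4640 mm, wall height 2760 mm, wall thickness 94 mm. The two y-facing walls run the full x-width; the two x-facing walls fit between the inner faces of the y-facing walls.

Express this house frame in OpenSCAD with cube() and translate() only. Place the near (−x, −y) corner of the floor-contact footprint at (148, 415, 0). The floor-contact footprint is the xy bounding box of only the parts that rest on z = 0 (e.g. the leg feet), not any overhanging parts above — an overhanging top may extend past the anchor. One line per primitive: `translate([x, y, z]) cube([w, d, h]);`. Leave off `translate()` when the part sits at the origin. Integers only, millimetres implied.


translate([148, 415, 0]) cube([3880, 94, 2760]);
translate([148, 4961, 0]) cube([3880, 94, 2760]);
translate([148, 509, 0]) cube([94, 4452, 2760]);
translate([3934, 509, 0]) cube([94, 4452, 2760]);


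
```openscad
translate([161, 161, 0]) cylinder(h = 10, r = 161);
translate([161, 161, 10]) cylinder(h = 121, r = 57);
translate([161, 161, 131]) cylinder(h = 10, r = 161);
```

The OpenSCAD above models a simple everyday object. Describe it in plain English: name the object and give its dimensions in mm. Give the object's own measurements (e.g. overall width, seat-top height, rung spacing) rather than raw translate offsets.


A spool: two coaxial disc flanges of radius 161 mm and thickness 10 mm, joined by a core cylinder of radius 57 mm and height 121 mm. The lower flange rests on z = 0 and the three cylinders share a vertical axis.


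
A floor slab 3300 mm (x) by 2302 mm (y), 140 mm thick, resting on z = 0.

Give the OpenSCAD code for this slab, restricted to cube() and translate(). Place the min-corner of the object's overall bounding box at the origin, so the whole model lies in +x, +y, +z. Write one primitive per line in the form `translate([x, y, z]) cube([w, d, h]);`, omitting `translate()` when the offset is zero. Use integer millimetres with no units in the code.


cube([3300, 2302, 140]);


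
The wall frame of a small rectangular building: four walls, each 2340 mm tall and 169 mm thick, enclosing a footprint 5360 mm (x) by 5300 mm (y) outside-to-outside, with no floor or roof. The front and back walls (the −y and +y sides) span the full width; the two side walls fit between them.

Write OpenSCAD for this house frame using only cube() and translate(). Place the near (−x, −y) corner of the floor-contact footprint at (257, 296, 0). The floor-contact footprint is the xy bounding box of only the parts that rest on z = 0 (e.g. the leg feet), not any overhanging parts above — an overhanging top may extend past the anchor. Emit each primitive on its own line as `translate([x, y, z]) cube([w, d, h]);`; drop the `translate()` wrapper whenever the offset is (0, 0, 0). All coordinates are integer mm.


translate([257, 296, 0]) cube([5360, 169, 2340]);
translate([257, 5427, 0]) cube([5360, 169, 2340]);
translate([257, 465, 0]) cube([169, 4962, 2340]);
translate([5448, 465, 0]) cube([169, 4962, 2340]);


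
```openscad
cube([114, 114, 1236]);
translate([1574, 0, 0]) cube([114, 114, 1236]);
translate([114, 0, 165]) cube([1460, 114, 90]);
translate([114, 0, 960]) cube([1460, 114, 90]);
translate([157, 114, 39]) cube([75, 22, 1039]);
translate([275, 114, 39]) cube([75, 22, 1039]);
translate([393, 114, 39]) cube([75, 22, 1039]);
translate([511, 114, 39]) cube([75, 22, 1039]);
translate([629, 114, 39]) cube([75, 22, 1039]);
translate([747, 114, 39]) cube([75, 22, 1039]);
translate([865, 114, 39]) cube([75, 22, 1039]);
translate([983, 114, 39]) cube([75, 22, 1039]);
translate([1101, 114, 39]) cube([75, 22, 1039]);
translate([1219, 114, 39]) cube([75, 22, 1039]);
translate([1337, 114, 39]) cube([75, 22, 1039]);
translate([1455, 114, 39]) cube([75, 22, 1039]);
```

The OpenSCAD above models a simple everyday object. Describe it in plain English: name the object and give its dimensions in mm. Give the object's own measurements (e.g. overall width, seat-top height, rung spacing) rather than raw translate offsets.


A fence section. Two 114×114 mm posts, 1236 mm tall, stand on the floor with a clear span of 1460 mm between their inner faces. Two horizontal rails of 114×90 mm section span the gap between the posts with their undersides at z = 165 mm and z = 960 mm, flush with the posts' −y face. 12 pickets, each 75 mm wide, 22 mm thick and 1039 mm tall, are fixed to the +y face of the rails with their bottoms at z = 39 mm, spaced across the span with a 43 mm gap after the −x post and between neighbouring pickets, with 44 mm left before the +x post.


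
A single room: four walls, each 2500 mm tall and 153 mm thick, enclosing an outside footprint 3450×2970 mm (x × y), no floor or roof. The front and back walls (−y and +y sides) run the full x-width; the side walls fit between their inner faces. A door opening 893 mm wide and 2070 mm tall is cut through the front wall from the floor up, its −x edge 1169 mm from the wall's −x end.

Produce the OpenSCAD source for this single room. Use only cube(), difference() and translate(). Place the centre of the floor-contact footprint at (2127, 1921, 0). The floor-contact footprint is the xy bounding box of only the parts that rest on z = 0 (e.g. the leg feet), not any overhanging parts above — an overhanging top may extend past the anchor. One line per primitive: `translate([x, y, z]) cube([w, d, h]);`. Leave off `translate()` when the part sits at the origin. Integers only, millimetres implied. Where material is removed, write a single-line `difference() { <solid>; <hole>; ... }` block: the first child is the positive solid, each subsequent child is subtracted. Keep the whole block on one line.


difference() { translate([402, 436, 0]) cube([3450, 153, 2500]); translate([1571, 436, 0]) cube([893, 153, 2070]); }
translate([402, 3253, 0]) cube([3450, 153, 2500]);
translate([402, 589, 0]) cube([153, 2664, 2500]);
translate([3699, 589, 0]) cube([153, 2664, 2500]);


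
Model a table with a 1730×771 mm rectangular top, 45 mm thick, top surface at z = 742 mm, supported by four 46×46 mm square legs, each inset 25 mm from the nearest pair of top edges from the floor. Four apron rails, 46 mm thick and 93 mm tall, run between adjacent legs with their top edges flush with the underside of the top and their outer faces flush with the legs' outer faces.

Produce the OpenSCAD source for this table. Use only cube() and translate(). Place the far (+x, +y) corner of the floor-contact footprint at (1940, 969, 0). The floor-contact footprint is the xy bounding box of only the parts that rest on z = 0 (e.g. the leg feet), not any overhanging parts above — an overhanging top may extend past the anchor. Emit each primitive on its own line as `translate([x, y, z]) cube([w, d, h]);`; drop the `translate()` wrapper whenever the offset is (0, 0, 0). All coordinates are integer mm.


translate([235, 223, 697]) cube([1730, 771, 45]);
translate([260, 248, 0]) cube([46, 46, 697]);
translate([1894, 248, 0]) cube([46, 46, 697]);
translate([260, 923, 0]) cube([46, 46, 697]);
translate([1894, 923, 0]) cube([46, 46, 697]);
translate([306, 248, 604]) cube([1588, 46, 93]);
translate([306, 923, 604]) cube([1588, 46, 93]);
translate([260, 294, 604]) cube([46, 629, 93]);
translate([1894, 294, 604]) cube([46, 629, 93]);
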